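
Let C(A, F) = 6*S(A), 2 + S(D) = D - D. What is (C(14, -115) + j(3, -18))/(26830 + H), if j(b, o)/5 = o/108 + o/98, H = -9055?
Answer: -4043/5225850 ≈ -0.00077365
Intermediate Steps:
S(D) = -2 (S(D) = -2 + (D - D) = -2 + 0 = -2)
j(b, o) = 515*o/5292 (j(b, o) = 5*(o/108 + o/98) = 5*(103*o/5292) = 515*o/5292)
C(A, F) = -12 (C(A, F) = 6*(-2) = -12)
(C(14, -115) + j(3, -18))/(26830 + H) = (-12 + (515/5292)*(-18))/(26830 - 9055) = (-12 - 515/294)/17775 = -4043/294*1/17775 = -4043/5225850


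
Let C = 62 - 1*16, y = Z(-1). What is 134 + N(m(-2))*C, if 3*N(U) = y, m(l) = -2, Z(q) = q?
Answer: 356/3 ≈ 118.67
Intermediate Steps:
y = -1
N(U) = -1/3 (N(U) = (1/3)*(-1) = -1/3)
C = 46 (C = 62 - 16 = 46)
134 + N(m(-2))*C = 134 - 1/3*46 = 134 - 46/3 = 356/3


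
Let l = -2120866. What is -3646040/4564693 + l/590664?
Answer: -5917343377349/1348099913076 ≈ -4.3894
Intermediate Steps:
-3646040/4564693 + l/590664 = -3646040/4564693 - 2120866/590664 = -3646040*1/4564693 - 2120866*1/590664 = -3646040/4564693 - 1060433/295332 = -5917343377349/1348099913076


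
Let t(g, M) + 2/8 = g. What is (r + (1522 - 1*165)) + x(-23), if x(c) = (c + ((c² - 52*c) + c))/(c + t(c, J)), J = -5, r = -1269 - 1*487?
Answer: -80531/185 ≈ -435.30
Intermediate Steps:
r = -1756 (r = -1269 - 487 = -1756)
t(g, M) = -¼ + g
x(c) = (c² - 50*c)/(-¼ + 2*c) (x(c) = (c + ((c² - 52*c) + c))/(c + (-¼ + c)) = (c + (c² - 51*c))/(-¼ + 2*c) = (c² - 50*c)/(-¼ + 2*c))
(r + (1522 - 1*165)) + x(-23) = (-1756 + (1522 - 1*165)) + 4*(-23)*(-50 - 23)/(-1 + 8*(-23)) = (-1756 + (1522 - 165)) + 4*(-23)*(-73)/(-1 - 184) = (-1756 + 1357) + 4*(-23)*(-73)/(-185) = -399 + 4*(-23)*(-1/185)*(-73) = -399 - 6716/185 = -80531/185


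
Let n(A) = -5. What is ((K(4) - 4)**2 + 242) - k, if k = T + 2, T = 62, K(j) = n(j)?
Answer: 259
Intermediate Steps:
K(j) = -5
k = 64 (k = 62 + 2 = 64)
((K(4) - 4)**2 + 242) - k = ((-5 - 4)**2 + 242) - 1*64 = ((-9)**2 + 242) - 64 = (81 + 242) - 64 = 323 - 64 = 259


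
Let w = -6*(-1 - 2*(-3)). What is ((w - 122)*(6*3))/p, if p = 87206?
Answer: -1368/43603 ≈ -0.031374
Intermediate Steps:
w = -30 (w = -6*(-1 + 6) = -6*5 = -30)
((w - 122)*(6*3))/p = ((-30 - 122)*(6*3))/87206 = -152*18*(1/87206) = -2736*1/87206 = -1368/43603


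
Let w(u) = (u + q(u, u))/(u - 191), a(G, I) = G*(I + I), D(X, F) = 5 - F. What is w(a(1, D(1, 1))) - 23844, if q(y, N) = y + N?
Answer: -1454492/61 ≈ -23844.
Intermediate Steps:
q(y, N) = N + y
a(G, I) = 2*G*I (a(G, I) = G*(2*I) = 2*G*I)
w(u) = 3*u/(-191 + u) (w(u) = (u + (u + u))/(u - 191) = (u + 2*u)/(-191 + u) = (3*u)/(-191 + u) = 3*u/(-191 + u))
w(a(1, D(1, 1))) - 23844 = 3*(2*1*(5 - 1*1))/(-191 + 2*1*(5 - 1*1)) - 23844 = 3*(2*1*(5 - 1))/(-191 + 2*1*(5 - 1)) - 23844 = 3*(2*1*4)/(-191 + 2*1*4) - 23844 = 3*8/(-191 + 8) - 23844 = 3*8/(-183) - 23844 = 3*8*(-1/183) - 23844 = -8/61 - 23844 = -1454492/61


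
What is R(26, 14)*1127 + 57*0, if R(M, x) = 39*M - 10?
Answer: 1131508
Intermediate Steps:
R(M, x) = -10 + 39*M
R(26, 14)*1127 + 57*0 = (-10 + 39*26)*1127 + 57*0 = (-10 + 1014)*1127 + 0 = 1004*1127 + 0 = 1131508 + 0 = 1131508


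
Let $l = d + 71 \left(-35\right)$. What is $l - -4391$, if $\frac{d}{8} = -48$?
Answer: $1522$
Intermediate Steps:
$d = -384$ ($d = 8 \left(-48\right) = -384$)
$l = -2869$ ($l = -384 + 71 \left(-35\right) = -384 - 2485 = -2869$)
$l - -4391 = -2869 - -4391 = -2869 + \left(-8 + 4399\right) = -2869 + 4391 = 1522$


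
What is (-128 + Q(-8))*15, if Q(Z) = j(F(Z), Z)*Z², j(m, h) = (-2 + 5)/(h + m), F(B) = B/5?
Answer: -2220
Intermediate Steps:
F(B) = B/5 (F(B) = B*(⅕) = B/5)
j(m, h) = 3/(h + m)
Q(Z) = 5*Z/2 (Q(Z) = (3/(Z + Z/5))*Z² = (3/((6*Z/5)))*Z² = (3*(5/(6*Z)))*Z² = (5/(2*Z))*Z² = 5*Z/2)
(-128 + Q(-8))*15 = (-128 + (5/2)*(-8))*15 = (-128 - 20)*15 = -148*15 = -2220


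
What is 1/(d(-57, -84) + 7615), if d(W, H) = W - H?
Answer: 1/7642 ≈ 0.00013086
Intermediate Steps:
1/(d(-57, -84) + 7615) = 1/((-57 - 1*(-84)) + 7615) = 1/((-57 + 84) + 7615) = 1/(27 + 7615) = 1/7642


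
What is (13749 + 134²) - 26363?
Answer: 5342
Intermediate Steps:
(13749 + 134²) - 26363 = (13749 + 17956) - 26363 = 31705 - 26363 = 5342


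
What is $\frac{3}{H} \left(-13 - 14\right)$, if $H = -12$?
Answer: $\frac{27}{4} \approx 6.75$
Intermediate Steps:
$\frac{3}{H} \left(-13 - 14\right) = \frac{3}{-12} \left(-13 - 14\right) = 3 \left(- \frac{1}{12}\right) \left(-27\right) = \left(- \frac{1}{4}\right) \left(-27\right) = \frac{27}{4}$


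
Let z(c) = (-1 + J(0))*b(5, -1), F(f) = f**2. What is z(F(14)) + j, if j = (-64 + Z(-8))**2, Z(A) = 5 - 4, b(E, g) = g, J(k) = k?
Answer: 3970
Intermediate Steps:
Z(A) = 1
j = 3969 (j = (-64 + 1)**2 = (-63)**2 = 3969)
z(c) = 1 (z(c) = (-1 + 0)*(-1) = -1*(-1) = 1)
z(F(14)) + j = 1 + 3969 = 3970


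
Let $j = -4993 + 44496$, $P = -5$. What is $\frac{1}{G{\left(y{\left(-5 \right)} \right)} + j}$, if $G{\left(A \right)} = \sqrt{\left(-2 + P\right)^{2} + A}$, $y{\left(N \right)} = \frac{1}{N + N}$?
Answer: $\frac{395030}{15604869601} - \frac{\sqrt{4890}}{15604869601} \approx 2.531 \cdot 10^{-5}$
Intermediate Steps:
$y{\left(N \right)} = \frac{1}{2 N}$
$j = 39503$
$G{\left(A \right)} = \sqrt{49 + A}$ ($G{\left(A \right)} = \sqrt{\left(-2 - 5\right)^{2} + A} = \sqrt{\left(-7\right)^{2} + A} = \sqrt{49 + A}$)
$\frac{1}{G{\left(y{\left(-5 \right)} \right)} + j} = \frac{1}{\sqrt{49 + \frac{1}{2 \left(-5\right)}} + 39503} = \frac{1}{\sqrt{49 + \frac{1}{2} \left(- \frac{1}{5}\right)} + 39503} = \frac{1}{\sqrt{49 - \frac{1}{10}} + 39503} = \frac{1}{\sqrt{\frac{489}{10}} + 39503} = \frac{1}{\frac{\sqrt{4890}}{10} + 39503} = \frac{1}{39503 + \frac{\sqrt{4890}}{10}}$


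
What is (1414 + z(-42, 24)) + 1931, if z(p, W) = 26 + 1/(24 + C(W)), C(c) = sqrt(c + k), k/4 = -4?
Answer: 239344/71 - sqrt(2)/284 ≈ 3371.0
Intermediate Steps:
k = -16 (k = 4*(-4) = -16)
C(c) = sqrt(-16 + c) (C(c) = sqrt(c - 16) = sqrt(-16 + c))
z(p, W) = 26 + 1/(24 + sqrt(-16 + W))
(1414 + z(-42, 24)) + 1931 = (1414 + (625 + 26*sqrt(-16 + 24))/(24 + sqrt(-16 + 24))) + 1931 = (1414 + (625 + 26*sqrt(8))/(24 + sqrt(8))) + 1931 = (1414 + (625 + 26*(2*sqrt(2)))/(24 + 2*sqrt(2))) + 1931 = (1414 + (625 + 52*sqrt(2))/(24 + 2*sqrt(2))) + 1931 = 3345 + (625 + 52*sqrt(2))/(24 + 2*sqrt(2))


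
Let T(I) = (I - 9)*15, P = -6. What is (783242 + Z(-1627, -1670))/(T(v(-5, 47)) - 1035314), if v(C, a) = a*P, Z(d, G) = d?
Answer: -781615/1039679 ≈ -0.75179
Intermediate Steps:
v(C, a) = -6*a (v(C, a) = a*(-6) = -6*a)
T(I) = -135 + 15*I (T(I) = (-9 + I)*15 = -135 + 15*I)
(783242 + Z(-1627, -1670))/(T(v(-5, 47)) - 1035314) = (783242 - 1627)/((-135 + 15*(-6*47)) - 1035314) = 781615/((-135 + 15*(-282)) - 1035314) = 781615/((-135 - 4230) - 1035314) = 781615/(-4365 - 1035314) = 781615/(-1039679) = 781615*(-1/1039679) = -781615/1039679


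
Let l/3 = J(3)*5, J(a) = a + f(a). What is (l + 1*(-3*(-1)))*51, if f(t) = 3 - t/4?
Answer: 16677/4 ≈ 4169.3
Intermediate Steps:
f(t) = 3 - t/4
J(a) = 3 + 3*a/4 (J(a) = a + (3 - a/4) = 3 + 3*a/4)
l = 315/4 (l = 3*((3 + (¾)*3)*5) = 3*((3 + 9/4)*5) = 3*((21/4)*5) = 3*(105/4) = 315/4 ≈ 78.750)
(l + 1*(-3*(-1)))*51 = (315/4 + 1*(-3*(-1)))*51 = (315/4 + 1*3)*51 = (315/4 + 3)*51 = (327/4)*51 = 16677/4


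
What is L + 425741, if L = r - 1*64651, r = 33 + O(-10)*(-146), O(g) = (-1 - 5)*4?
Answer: 364627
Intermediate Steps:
O(g) = -24 (O(g) = -6*4 = -24)
r = 3537 (r = 33 - 24*(-146) = 33 + 3504 = 3537)
L = -61114 (L = 3537 - 1*64651 = 3537 - 64651 = -61114)
L + 425741 = -61114 + 425741 = 364627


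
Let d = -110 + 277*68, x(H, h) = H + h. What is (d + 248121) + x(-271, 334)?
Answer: 266910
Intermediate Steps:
d = 18726 (d = -110 + 18836 = 18726)
(d + 248121) + x(-271, 334) = (18726 + 248121) + (-271 + 334) = 266847 + 63 = 266910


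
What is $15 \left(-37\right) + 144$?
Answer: $-411$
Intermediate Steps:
$15 \left(-37\right) + 144 = -555 + 144 = -411$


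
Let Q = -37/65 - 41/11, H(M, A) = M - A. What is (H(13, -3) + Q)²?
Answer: 70023424/511225 ≈ 136.97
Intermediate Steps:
Q = -3072/715 (Q = -37*1/65 - 41*1/11 = -37/65 - 41/11 = -3072/715 ≈ -4.2965)
(H(13, -3) + Q)² = ((13 - 1*(-3)) - 3072/715)² = ((13 + 3) - 3072/715)² = (16 - 3072/715)² = (8368/715)² = 70023424/511225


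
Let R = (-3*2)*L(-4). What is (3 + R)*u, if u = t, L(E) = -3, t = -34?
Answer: -714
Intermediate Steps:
R = 18 (R = -3*2*(-3) = -6*(-3) = 18)
u = -34
(3 + R)*u = (3 + 18)*(-34) = 21*(-34) = -714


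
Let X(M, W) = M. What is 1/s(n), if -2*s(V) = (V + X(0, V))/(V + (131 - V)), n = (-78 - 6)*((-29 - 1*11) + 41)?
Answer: 131/42 ≈ 3.1190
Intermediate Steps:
n = -84 (n = -84*((-29 - 11) + 41) = -84*(-40 + 41) = -84*1 = -84)
s(V) = -V/262 (s(V) = -(V + 0)/(2*(V + (131 - V))) = -V/(2*131) = -V/262)
1/s(n) = 1/(-1/262*(-84)) = 1/(42/131) = 131/42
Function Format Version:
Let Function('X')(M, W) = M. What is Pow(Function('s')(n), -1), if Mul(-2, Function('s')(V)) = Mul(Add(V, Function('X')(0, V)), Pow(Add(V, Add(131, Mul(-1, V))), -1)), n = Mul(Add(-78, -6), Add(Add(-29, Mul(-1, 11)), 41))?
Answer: Rational(131, 42) ≈ 3.1190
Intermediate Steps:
n = -84 (n = Mul(-84, Add(Add(-29, -11), 41)) = Mul(-84, Add(-40, 41)) = Mul(-84, 1) = -84)
Function('s')(V) = Mul(Rational(-1, 262), V) (Function('s')(V) = Mul(Rational(-1, 2), Mul(Add(V, 0), Pow(Add(V, Add(131, Mul(-1, V))), -1))) = Mul(Rational(-1, 2), Mul(V, Pow(131, -1))) = Mul(Rational(-1, 2), Mul(V, Rational(1, 131))) = Mul(Rational(-1, 2), Mul(Rational(1, 131), V)) = Mul(Rational(-1, 262), V))
Pow(Function('s')(n), -1) = Pow(Mul(Rational(-1, 262), -84), -1) = Pow(Rational(42, 131), -1) = Rational(131, 42)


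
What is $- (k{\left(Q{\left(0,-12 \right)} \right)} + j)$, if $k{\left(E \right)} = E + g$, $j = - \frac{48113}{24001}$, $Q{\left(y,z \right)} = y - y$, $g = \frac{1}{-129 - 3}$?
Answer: $\frac{6374917}{3168132} \approx 2.0122$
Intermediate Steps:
$g = - \frac{1}{132}$ ($g = \frac{1}{-132} = - \frac{1}{132} \approx -0.0075758$)
$Q{\left(y,z \right)} = 0$
$j = - \frac{48113}{24001}$ ($j = \left(-48113\right) \frac{1}{24001} = - \frac{48113}{24001} \approx -2.0046$)
$k{\left(E \right)} = - \frac{1}{132} + E$ ($k{\left(E \right)} = E - \frac{1}{132} = - \frac{1}{132} + E$)
$- (k{\left(Q{\left(0,-12 \right)} \right)} + j) = - (\left(- \frac{1}{132} + 0\right) - \frac{48113}{24001}) = - (- \frac{1}{132} - \frac{48113}{24001}) = \left(-1\right) \left(- \frac{6374917}{3168132}\right) = \frac{6374917}{3168132}$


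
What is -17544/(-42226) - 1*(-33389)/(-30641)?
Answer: -10143235/15044731 ≈ -0.67420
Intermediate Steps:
-17544/(-42226) - 1*(-33389)/(-30641) = -17544*(-1/42226) + 33389*(-1/30641) = 204/491 - 33389/30641 = -10143235/15044731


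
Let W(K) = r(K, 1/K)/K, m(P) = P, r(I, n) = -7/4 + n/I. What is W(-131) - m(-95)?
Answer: 854394703/8992364 ≈ 95.013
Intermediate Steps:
r(I, n) = -7/4 + n/I (r(I, n) = -7*¼ + n/I = -7/4 + n/I)
W(K) = (-7/4 + K⁻²)/K (W(K) = (-7/4 + 1/(K*K))/K = (-7/4 + K⁻²)/K)
W(-131) - m(-95) = ((-131)⁻³ - 7/4/(-131)) - 1*(-95) = (-1/2248091 - 7/4*(-1/131)) + 95 = (-1/2248091 + 7/524) + 95 = 120123/8992364 + 95 = 854394703/8992364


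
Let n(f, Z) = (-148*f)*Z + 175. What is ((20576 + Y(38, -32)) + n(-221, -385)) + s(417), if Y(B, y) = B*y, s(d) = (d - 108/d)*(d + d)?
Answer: -12225483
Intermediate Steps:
s(d) = 2*d*(d - 108/d) (s(d) = (d - 108/d)*(2*d) = 2*d*(d - 108/d))
n(f, Z) = 175 - 148*Z*f (n(f, Z) = -148*Z*f + 175 = 175 - 148*Z*f)
((20576 + Y(38, -32)) + n(-221, -385)) + s(417) = ((20576 + 38*(-32)) + (175 - 148*(-385)*(-221))) + (-216 + 2*417²) = ((20576 - 1216) + (175 - 12592580)) + (-216 + 2*173889) = (19360 - 12592405) + (-216 + 347778) = -12573045 + 347562 = -12225483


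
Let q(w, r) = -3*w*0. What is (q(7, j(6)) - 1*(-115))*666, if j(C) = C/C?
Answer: 76590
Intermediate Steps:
j(C) = 1
q(w, r) = 0
(q(7, j(6)) - 1*(-115))*666 = (0 - 1*(-115))*666 = (0 + 115)*666 = 115*666 = 76590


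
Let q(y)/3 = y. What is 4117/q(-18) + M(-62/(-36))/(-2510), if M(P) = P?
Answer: -10333763/135540 ≈ -76.241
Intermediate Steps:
q(y) = 3*y
4117/q(-18) + M(-62/(-36))/(-2510) = 4117/((3*(-18))) - 62/(-36)/(-2510) = 4117/(-54) - 62*(-1/36)*(-1/2510) = 4117*(-1/54) + (31/18)*(-1/2510) = -4117/54 - 31/45180 = -10333763/135540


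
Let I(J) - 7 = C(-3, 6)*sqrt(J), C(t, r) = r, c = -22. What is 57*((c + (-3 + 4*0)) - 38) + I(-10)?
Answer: -3584 + 6*I*sqrt(10) ≈ -3584.0 + 18.974*I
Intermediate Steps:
I(J) = 7 + 6*sqrt(J)
57*((c + (-3 + 4*0)) - 38) + I(-10) = 57*((-22 + (-3 + 4*0)) - 38) + (7 + 6*sqrt(-10)) = 57*((-22 + (-3 + 0)) - 38) + (7 + 6*(I*sqrt(10))) = 57*((-22 - 3) - 38) + (7 + 6*I*sqrt(10)) = 57*(-25 - 38) + (7 + 6*I*sqrt(10)) = 57*(-63) + (7 + 6*I*sqrt(10)) = -3591 + (7 + 6*I*sqrt(10)) = -3584 + 6*I*sqrt(10)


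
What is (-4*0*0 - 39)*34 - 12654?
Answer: -13980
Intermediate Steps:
(-4*0*0 - 39)*34 - 12654 = (0*0 - 39)*34 - 12654 = (0 - 39)*34 - 12654 = -39*34 - 12654 = -1326 - 12654 = -13980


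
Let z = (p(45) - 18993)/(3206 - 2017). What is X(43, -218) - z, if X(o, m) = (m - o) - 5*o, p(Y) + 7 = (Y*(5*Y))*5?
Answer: -597589/1189 ≈ -502.60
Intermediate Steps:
p(Y) = -7 + 25*Y² (p(Y) = -7 + (Y*(5*Y))*5 = -7 + (5*Y²)*5 = -7 + 25*Y²)
X(o, m) = m - 6*o
z = 31625/1189 (z = ((-7 + 25*45²) - 18993)/(3206 - 2017) = ((-7 + 25*2025) - 18993)/1189 = ((-7 + 50625) - 18993)*(1/1189) = (50618 - 18993)*(1/1189) = 31625*(1/1189) = 31625/1189 ≈ 26.598)
X(43, -218) - z = (-218 - 6*43) - 1*31625/1189 = (-218 - 258) - 31625/1189 = -476 - 31625/1189 = -597589/1189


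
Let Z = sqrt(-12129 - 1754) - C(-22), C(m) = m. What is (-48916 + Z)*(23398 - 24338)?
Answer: 45960360 - 940*I*sqrt(13883) ≈ 4.596e+7 - 1.1076e+5*I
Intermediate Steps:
Z = 22 + I*sqrt(13883) (Z = sqrt(-12129 - 1754) - 1*(-22) = sqrt(-13883) + 22 = I*sqrt(13883) + 22 = 22 + I*sqrt(13883) ≈ 22.0 + 117.83*I)
(-48916 + Z)*(23398 - 24338) = (-48916 + (22 + I*sqrt(13883)))*(23398 - 24338) = (-48894 + I*sqrt(13883))*(-940) = 45960360 - 940*I*sqrt(13883)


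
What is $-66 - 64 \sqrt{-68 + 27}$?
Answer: $-66 - 64 i \sqrt{41} \approx -66.0 - 409.8 i$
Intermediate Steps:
$-66 - 64 \sqrt{-68 + 27} = -66 - 64 \sqrt{-41} = -66 - 64 i \sqrt{41}$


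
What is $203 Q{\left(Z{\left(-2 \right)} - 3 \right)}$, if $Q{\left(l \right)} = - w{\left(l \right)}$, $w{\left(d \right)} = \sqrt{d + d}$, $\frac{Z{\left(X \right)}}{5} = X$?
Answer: $- 203 i \sqrt{26} \approx - 1035.1 i$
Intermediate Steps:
$Z{\left(X \right)} = 5 X$
$w{\left(d \right)} = \sqrt{2} \sqrt{d}$ ($w{\left(d \right)} = \sqrt{2 d} = \sqrt{2} \sqrt{d}$)
$Q{\left(l \right)} = - \sqrt{2} \sqrt{l}$
$203 Q{\left(Z{\left(-2 \right)} - 3 \right)} = 203 \left(- \sqrt{2} \sqrt{5 \left(-2\right) - 3}\right) = 203 \left(- \sqrt{2} \sqrt{-10 - 3}\right) = 203 \left(- \sqrt{2} \sqrt{-13}\right) = 203 \left(- \sqrt{2} i \sqrt{13}\right) = 203 \left(- i \sqrt{26}\right) = - 203 i \sqrt{26}$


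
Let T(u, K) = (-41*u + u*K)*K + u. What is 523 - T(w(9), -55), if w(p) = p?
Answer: -47006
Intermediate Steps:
T(u, K) = u + K*(-41*u + K*u) (T(u, K) = (-41*u + K*u)*K + u = K*(-41*u + K*u) + u = u + K*(-41*u + K*u))
523 - T(w(9), -55) = 523 - 9*(1 + (-55)**2 - 41*(-55)) = 523 - 9*(1 + 3025 + 2255) = 523 - 9*5281 = 523 - 1*47529 = 523 - 47529 = -47006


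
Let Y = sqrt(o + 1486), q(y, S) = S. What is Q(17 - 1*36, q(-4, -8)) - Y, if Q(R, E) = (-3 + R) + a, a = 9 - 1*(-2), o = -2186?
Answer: -11 - 10*I*sqrt(7) ≈ -11.0 - 26.458*I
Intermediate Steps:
a = 11 (a = 9 + 2 = 11)
Y = 10*I*sqrt(7) (Y = sqrt(-2186 + 1486) = sqrt(-700) = 10*I*sqrt(7) ≈ 26.458*I)
Q(R, E) = 8 + R (Q(R, E) = (-3 + R) + 11 = 8 + R)
Q(17 - 1*36, q(-4, -8)) - Y = (8 + (17 - 1*36)) - 10*I*sqrt(7) = (8 + (17 - 36)) - 10*I*sqrt(7) = (8 - 19) - 10*I*sqrt(7) = -11 - 10*I*sqrt(7)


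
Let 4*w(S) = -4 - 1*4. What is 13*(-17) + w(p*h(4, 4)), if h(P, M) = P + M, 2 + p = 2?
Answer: -223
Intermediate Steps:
p = 0 (p = -2 + 2 = 0)
h(P, M) = M + P
w(S) = -2 (w(S) = (-4 - 1*4)/4 = (-4 - 4)/4 = (1/4)*(-8) = -2)
13*(-17) + w(p*h(4, 4)) = 13*(-17) - 2 = -221 - 2 = -223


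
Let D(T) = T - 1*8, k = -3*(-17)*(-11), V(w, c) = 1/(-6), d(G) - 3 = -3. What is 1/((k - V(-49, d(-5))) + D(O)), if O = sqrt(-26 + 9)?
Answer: -20478/11649181 - 36*I*sqrt(17)/11649181 ≈ -0.0017579 - 1.2742e-5*I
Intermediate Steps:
d(G) = 0 (d(G) = 3 - 3 = 0)
V(w, c) = -1/6
k = -561 (k = 51*(-11) = -561)
O = I*sqrt(17) (O = sqrt(-17) = I*sqrt(17) ≈ 4.1231*I)
D(T) = -8 + T (D(T) = T - 8 = -8 + T)
1/((k - V(-49, d(-5))) + D(O)) = 1/((-561 - 1*(-1/6)) + (-8 + I*sqrt(17))) = 1/((-561 + 1/6) + (-8 + I*sqrt(17))) = 1/(-3365/6 + (-8 + I*sqrt(17))) = 1/(-3413/6 + I*sqrt(17))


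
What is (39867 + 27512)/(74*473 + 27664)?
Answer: 67379/62666 ≈ 1.0752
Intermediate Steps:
(39867 + 27512)/(74*473 + 27664) = 67379/(35002 + 27664) = 67379/62666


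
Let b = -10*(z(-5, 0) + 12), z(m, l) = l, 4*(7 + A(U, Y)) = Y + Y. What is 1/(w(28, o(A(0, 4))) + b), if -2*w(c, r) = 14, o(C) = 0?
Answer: -1/127 ≈ -0.0078740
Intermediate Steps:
A(U, Y) = -7 + Y/2 (A(U, Y) = -7 + (Y + Y)/4 = -7 + (2*Y)/4 = -7 + Y/2)
w(c, r) = -7 (w(c, r) = -½*14 = -7)
b = -120 (b = -10*(0 + 12) = -10*12 = -120)
1/(w(28, o(A(0, 4))) + b) = 1/(-7 - 120) = 1/(-127) = -1/127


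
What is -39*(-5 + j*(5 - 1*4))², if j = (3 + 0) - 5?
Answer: -1911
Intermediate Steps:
j = -2 (j = 3 - 5 = -2)
-39*(-5 + j*(5 - 1*4))² = -39*(-5 - 2*(5 - 1*4))² = -39*(-5 - 2*(5 - 4))² = -39*(-5 - 2*1)² = -39*(-5 - 2)² = -39*(-7)² = -39*49 = -1911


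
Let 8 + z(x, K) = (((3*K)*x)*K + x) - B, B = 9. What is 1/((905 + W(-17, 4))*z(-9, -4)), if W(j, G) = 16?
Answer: -1/421818 ≈ -2.3707e-6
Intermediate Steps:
z(x, K) = -17 + x + 3*x*K² (z(x, K) = -8 + ((((3*K)*x)*K + x) - 1*9) = -8 + (((3*K*x)*K + x) - 9) = -8 + ((3*x*K² + x) - 9) = -8 + ((x + 3*x*K²) - 9) = -8 + (-9 + x + 3*x*K²) = -17 + x + 3*x*K²)
1/((905 + W(-17, 4))*z(-9, -4)) = 1/((905 + 16)*(-17 - 9 + 3*(-9)*(-4)²)) = 1/(921*(-17 - 9 + 3*(-9)*16)) = 1/(921*(-17 - 9 - 432)) = (1/921)/(-458) = (1/921)*(-1/458) = -1/421818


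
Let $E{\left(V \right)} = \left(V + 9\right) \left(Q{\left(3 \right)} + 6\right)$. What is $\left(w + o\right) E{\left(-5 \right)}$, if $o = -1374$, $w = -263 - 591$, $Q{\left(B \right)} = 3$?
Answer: $-80208$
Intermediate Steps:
$w = -854$
$E{\left(V \right)} = 81 + 9 V$ ($E{\left(V \right)} = \left(V + 9\right) \left(3 + 6\right) = \left(9 + V\right) 9 = 81 + 9 V$)
$\left(w + o\right) E{\left(-5 \right)} = \left(-854 - 1374\right) \left(81 + 9 \left(-5\right)\right) = - 2228 \left(81 - 45\right) = \left(-2228\right) 36 = -80208$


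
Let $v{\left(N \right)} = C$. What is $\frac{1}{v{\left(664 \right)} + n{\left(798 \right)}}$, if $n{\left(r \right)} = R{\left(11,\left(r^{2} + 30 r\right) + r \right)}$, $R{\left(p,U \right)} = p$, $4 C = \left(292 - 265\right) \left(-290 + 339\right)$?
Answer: $\frac{4}{1367} \approx 0.0029261$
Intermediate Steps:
$C = \frac{1323}{4}$ ($C = \frac{\left(292 - 265\right) \left(-290 + 339\right)}{4} = \frac{27 \cdot 49}{4} = \frac{1}{4} \cdot 1323 = \frac{1323}{4} \approx 330.75$)
$v{\left(N \right)} = \frac{1323}{4}$
$n{\left(r \right)} = 11$
$\frac{1}{v{\left(664 \right)} + n{\left(798 \right)}} = \frac{1}{\frac{1323}{4} + 11} = \frac{1}{\frac{1367}{4}} = \frac{4}{1367}$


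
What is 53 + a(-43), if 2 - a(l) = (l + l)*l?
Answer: -3643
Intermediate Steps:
a(l) = 2 - 2*l² (a(l) = 2 - (l + l)*l = 2 - 2*l*l = 2 - 2*l²)
53 + a(-43) = 53 + (2 - 2*(-43)²) = 53 + (2 - 2*1849) = 53 + (2 - 3698) = 53 - 3696 = -3643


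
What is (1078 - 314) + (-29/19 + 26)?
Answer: 14981/19 ≈ 788.47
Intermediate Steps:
(1078 - 314) + (-29/19 + 26) = 764 + (-29*1/19 + 26) = 764 + (-29/19 + 26) = 764 + 465/19 = 14981/19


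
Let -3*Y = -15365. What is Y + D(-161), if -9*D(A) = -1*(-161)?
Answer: 45934/9 ≈ 5103.8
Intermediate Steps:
D(A) = -161/9 (D(A) = -(-1)*(-161)/9 = -⅑*161 = -161/9)
Y = 15365/3 (Y = -⅓*(-15365) = 15365/3 ≈ 5121.7)
Y + D(-161) = 15365/3 - 161/9 = 45934/9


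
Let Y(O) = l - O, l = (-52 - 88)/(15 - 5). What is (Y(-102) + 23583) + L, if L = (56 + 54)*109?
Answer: 35661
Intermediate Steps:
l = -14 (l = -140/10 = -140*⅒ = -14)
L = 11990 (L = 110*109 = 11990)
Y(O) = -14 - O
(Y(-102) + 23583) + L = ((-14 - 1*(-102)) + 23583) + 11990 = ((-14 + 102) + 23583) + 11990 = (88 + 23583) + 11990 = 23671 + 11990 = 35661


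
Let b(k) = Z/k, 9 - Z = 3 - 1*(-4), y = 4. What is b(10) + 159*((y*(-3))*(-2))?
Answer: 19081/5 ≈ 3816.2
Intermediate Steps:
Z = 2 (Z = 9 - (3 - 1*(-4)) = 9 - (3 + 4) = 9 - 1*7 = 9 - 7 = 2)
b(k) = 2/k
b(10) + 159*((y*(-3))*(-2)) = 2/10 + 159*((4*(-3))*(-2)) = 2*(1/10) + 159*(-12*(-2)) = 1/5 + 159*24 = 1/5 + 3816 = 19081/5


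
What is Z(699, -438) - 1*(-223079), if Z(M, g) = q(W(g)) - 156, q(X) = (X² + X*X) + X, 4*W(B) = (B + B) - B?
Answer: 246794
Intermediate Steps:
W(B) = B/4 (W(B) = ((B + B) - B)/4 = (2*B - B)/4 = B/4)
q(X) = X + 2*X² (q(X) = (X² + X²) + X = 2*X² + X = X + 2*X²)
Z(M, g) = -156 + g*(1 + g/2)/4 (Z(M, g) = (g/4)*(1 + 2*(g/4)) - 156 = (g/4)*(1 + g/2) - 156 = g*(1 + g/2)/4 - 156 = -156 + g*(1 + g/2)/4)
Z(699, -438) - 1*(-223079) = (-156 + (⅛)*(-438)*(2 - 438)) - 1*(-223079) = (-156 + (⅛)*(-438)*(-436)) + 223079 = (-156 + 23871) + 223079 = 23715 + 223079 = 246794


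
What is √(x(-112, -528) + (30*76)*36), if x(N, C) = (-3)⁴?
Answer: 3*√9129 ≈ 286.64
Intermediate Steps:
x(N, C) = 81
√(x(-112, -528) + (30*76)*36) = √(81 + (30*76)*36) = √(81 + 2280*36) = √(81 + 82080) = √82161 = 3*√9129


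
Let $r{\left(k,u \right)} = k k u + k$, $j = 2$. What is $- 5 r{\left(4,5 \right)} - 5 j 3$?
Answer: $12600$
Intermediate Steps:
$r{\left(k,u \right)} = k + u k^{2}$ ($r{\left(k,u \right)} = k^{2} u + k = u k^{2} + k = k + u k^{2}$)
$- 5 r{\left(4,5 \right)} - 5 j 3 = - 5 \cdot 4 \left(1 + 4 \cdot 5\right) \left(-5\right) 2 \cdot 3 = - 5 \cdot 4 \left(1 + 20\right) \left(\left(-10\right) 3\right) = - 5 \cdot 4 \cdot 21 \left(-30\right) = \left(-5\right) 84 \left(-30\right) = \left(-420\right) \left(-30\right) = 12600$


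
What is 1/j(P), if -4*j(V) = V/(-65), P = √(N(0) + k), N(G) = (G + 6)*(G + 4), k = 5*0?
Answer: 65*√6/3 ≈ 53.072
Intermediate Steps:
k = 0
N(G) = (4 + G)*(6 + G) (N(G) = (6 + G)*(4 + G) = (4 + G)*(6 + G))
P = 2*√6 (P = √((24 + 0² + 10*0) + 0) = √((24 + 0 + 0) + 0) = √(24 + 0) = √24 = 2*√6 ≈ 4.8990)
j(V) = V/260 (j(V) = -V/(4*(-65)) = -V*(-1)/(4*65) = -(-1)*V/260 = V/260)
1/j(P) = 1/((2*√6)/260) = 1/(√6/130) = 65*√6/3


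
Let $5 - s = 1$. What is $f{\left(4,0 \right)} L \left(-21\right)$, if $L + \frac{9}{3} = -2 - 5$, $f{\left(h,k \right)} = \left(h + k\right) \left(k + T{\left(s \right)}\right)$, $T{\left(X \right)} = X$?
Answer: $3360$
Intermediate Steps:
$s = 4$ ($s = 5 - 1 = 4$)
$f{\left(h,k \right)} = \left(4 + k\right) \left(h + k\right)$ ($f{\left(h,k \right)} = \left(h + k\right) \left(k + 4\right) = \left(h + k\right) \left(4 + k\right) = \left(4 + k\right) \left(h + k\right)$)
$L = -10$ ($L = -3 - 7 = -10$)
$f{\left(4,0 \right)} L \left(-21\right) = \left(0^{2} + 4 \cdot 4 + 4 \cdot 0 + 4 \cdot 0\right) \left(-10\right) \left(-21\right) = \left(0 + 16 + 0 + 0\right) \left(-10\right) \left(-21\right) = 16 \left(-10\right) \left(-21\right) = \left(-160\right) \left(-21\right) = 3360$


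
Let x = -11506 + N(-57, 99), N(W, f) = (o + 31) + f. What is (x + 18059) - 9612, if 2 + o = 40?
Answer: -2891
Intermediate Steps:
o = 38 (o = -2 + 40 = 38)
N(W, f) = 69 + f (N(W, f) = (38 + 31) + f = 69 + f)
x = -11338 (x = -11506 + (69 + 99) = -11506 + 168 = -11338)
(x + 18059) - 9612 = (-11338 + 18059) - 9612 = 6721 - 9612 = -2891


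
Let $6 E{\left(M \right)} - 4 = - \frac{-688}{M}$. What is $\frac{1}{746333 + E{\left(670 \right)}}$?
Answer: $\frac{1005}{750065507} \approx 1.3399 \cdot 10^{-6}$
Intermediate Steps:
$E{\left(M \right)} = \frac{2}{3} + \frac{344}{3 M}$ ($E{\left(M \right)} = \frac{2}{3} + \frac{\left(-1\right) \left(- \frac{688}{M}\right)}{6} = \frac{2}{3} + \frac{688 \frac{1}{M}}{6} = \frac{2}{3} + \frac{344}{3 M}$)
$\frac{1}{746333 + E{\left(670 \right)}} = \frac{1}{746333 + \frac{2 \left(172 + 670\right)}{3 \cdot 670}} = \frac{1}{746333 + \frac{2}{3} \cdot \frac{1}{670} \cdot 842} = \frac{1}{746333 + \frac{842}{1005}} = \frac{1}{\frac{750065507}{1005}} = \frac{1005}{750065507}$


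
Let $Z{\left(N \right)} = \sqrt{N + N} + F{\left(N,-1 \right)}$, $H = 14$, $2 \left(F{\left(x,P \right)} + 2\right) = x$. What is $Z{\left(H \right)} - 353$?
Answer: $-348 + 2 \sqrt{7} \approx -342.71$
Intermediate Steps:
$F{\left(x,P \right)} = -2 + \frac{x}{2}$
$Z{\left(N \right)} = -2 + \frac{N}{2} + \sqrt{2} \sqrt{N}$ ($Z{\left(N \right)} = \sqrt{N + N} + \left(-2 + \frac{N}{2}\right) = \sqrt{2 N} + \left(-2 + \frac{N}{2}\right) = \sqrt{2} \sqrt{N} + \left(-2 + \frac{N}{2}\right) = -2 + \frac{N}{2} + \sqrt{2} \sqrt{N}$)
$Z{\left(H \right)} - 353 = \left(-2 + \frac{1}{2} \cdot 14 + \sqrt{2} \sqrt{14}\right) - 353 = \left(-2 + 7 + 2 \sqrt{7}\right) - 353 = \left(5 + 2 \sqrt{7}\right) - 353 = -348 + 2 \sqrt{7}$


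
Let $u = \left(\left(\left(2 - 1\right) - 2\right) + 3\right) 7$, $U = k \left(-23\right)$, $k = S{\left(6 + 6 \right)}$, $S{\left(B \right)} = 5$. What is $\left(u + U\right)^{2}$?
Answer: $10201$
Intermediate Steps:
$k = 5$
$U = -115$ ($U = 5 \left(-23\right) = -115$)
$u = 14$ ($u = \left(\left(1 - 2\right) + 3\right) 7 = \left(-1 + 3\right) 7 = 2 \cdot 7 = 14$)
$\left(u + U\right)^{2} = \left(14 - 115\right)^{2} = \left(-101\right)^{2} = 10201$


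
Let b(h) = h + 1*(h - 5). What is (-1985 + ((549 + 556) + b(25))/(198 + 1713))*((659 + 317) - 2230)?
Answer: 1585133330/637 ≈ 2.4884e+6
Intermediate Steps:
b(h) = -5 + 2*h (b(h) = h + 1*(-5 + h) = h + (-5 + h) = -5 + 2*h)
(-1985 + ((549 + 556) + b(25))/(198 + 1713))*((659 + 317) - 2230) = (-1985 + ((549 + 556) + (-5 + 2*25))/(198 + 1713))*((659 + 317) - 2230) = (-1985 + (1105 + (-5 + 50))/1911)*(976 - 2230) = (-1985 + (1105 + 45)*(1/1911))*(-1254) = (-1985 + 1150*(1/1911))*(-1254) = (-1985 + 1150/1911)*(-1254) = -3792185/1911*(-1254) = 1585133330/637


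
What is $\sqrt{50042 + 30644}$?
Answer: $\sqrt{80686} \approx 284.05$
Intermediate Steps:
$\sqrt{50042 + 30644} = \sqrt{80686}$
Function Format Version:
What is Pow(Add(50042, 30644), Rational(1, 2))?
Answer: Pow(80686, Rational(1, 2)) ≈ 284.05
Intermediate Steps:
Pow(Add(50042, 30644), Rational(1, 2)) = Pow(80686, Rational(1, 2))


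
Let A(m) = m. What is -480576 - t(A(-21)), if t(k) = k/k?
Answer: -480577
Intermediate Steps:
t(k) = 1
-480576 - t(A(-21)) = -480576 - 1*1 = -480576 - 1 = -480577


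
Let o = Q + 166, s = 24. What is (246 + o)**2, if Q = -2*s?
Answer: 132496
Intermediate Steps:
Q = -48 (Q = -2*24 = -48)
o = 118 (o = -48 + 166 = 118)
(246 + o)**2 = (246 + 118)**2 = 364**2 = 132496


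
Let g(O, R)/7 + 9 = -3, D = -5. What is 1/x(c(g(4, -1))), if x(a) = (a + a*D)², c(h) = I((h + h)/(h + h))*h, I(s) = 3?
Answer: 1/1016064 ≈ 9.8419e-7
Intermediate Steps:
g(O, R) = -84 (g(O, R) = -63 + 7*(-3) = -63 - 21 = -84)
c(h) = 3*h
x(a) = 16*a² (x(a) = (a + a*(-5))² = (a - 5*a)² = (-4*a)² = 16*a²)
1/x(c(g(4, -1))) = 1/(16*(3*(-84))²) = 1/(16*(-252)²) = 1/(16*63504) = 1/1016064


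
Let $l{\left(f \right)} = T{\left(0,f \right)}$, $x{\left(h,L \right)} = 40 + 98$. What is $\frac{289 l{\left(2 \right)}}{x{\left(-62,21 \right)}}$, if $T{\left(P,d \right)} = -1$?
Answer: $- \frac{289}{138} \approx -2.0942$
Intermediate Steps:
$x{\left(h,L \right)} = 138$
$l{\left(f \right)} = -1$
$\frac{289 l{\left(2 \right)}}{x{\left(-62,21 \right)}} = \frac{289 \left(-1\right)}{138} = \left(-289\right) \frac{1}{138} = - \frac{289}{138}$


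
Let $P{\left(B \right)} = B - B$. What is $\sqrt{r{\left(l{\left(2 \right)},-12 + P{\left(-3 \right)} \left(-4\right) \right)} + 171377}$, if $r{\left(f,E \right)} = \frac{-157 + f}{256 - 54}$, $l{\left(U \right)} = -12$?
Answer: $\frac{\sqrt{6992832970}}{202} \approx 413.98$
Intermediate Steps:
$P{\left(B \right)} = 0$
$r{\left(f,E \right)} = - \frac{157}{202} + \frac{f}{202}$ ($r{\left(f,E \right)} = \frac{-157 + f}{202} = \left(-157 + f\right) \frac{1}{202} = - \frac{157}{202} + \frac{f}{202}$)
$\sqrt{r{\left(l{\left(2 \right)},-12 + P{\left(-3 \right)} \left(-4\right) \right)} + 171377} = \sqrt{\left(- \frac{157}{202} + \frac{1}{202} \left(-12\right)\right) + 171377} = \sqrt{\left(- \frac{157}{202} - \frac{6}{101}\right) + 171377} = \sqrt{- \frac{169}{202} + 171377} = \sqrt{\frac{34617985}{202}} = \frac{\sqrt{6992832970}}{202}$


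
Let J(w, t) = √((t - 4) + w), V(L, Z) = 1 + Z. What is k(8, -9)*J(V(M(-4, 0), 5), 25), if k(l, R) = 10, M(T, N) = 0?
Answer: 30*√3 ≈ 51.962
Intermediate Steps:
J(w, t) = √(-4 + t + w) (J(w, t) = √((-4 + t) + w) = √(-4 + t + w))
k(8, -9)*J(V(M(-4, 0), 5), 25) = 10*√(-4 + 25 + (1 + 5)) = 10*√(-4 + 25 + 6) = 10*√27 = 10*(3*√3) = 30*√3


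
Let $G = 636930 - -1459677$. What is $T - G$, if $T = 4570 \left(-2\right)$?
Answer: $-2105747$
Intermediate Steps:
$T = -9140$
$G = 2096607$ ($G = 636930 + 1459677 = 2096607$)
$T - G = -9140 - 2096607 = -2105747$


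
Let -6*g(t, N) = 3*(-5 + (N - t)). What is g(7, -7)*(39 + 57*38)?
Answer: 41895/2 ≈ 20948.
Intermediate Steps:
g(t, N) = 5/2 + t/2 - N/2 (g(t, N) = -(-5 + (N - t))/2 = -(-5 + N - t)/2 = -(-15 - 3*t + 3*N)/6 = 5/2 + t/2 - N/2)
g(7, -7)*(39 + 57*38) = (5/2 + (½)*7 - ½*(-7))*(39 + 57*38) = (5/2 + 7/2 + 7/2)*(39 + 2166) = (19/2)*2205 = 41895/2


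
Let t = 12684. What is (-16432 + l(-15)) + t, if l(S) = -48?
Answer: -3796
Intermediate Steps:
(-16432 + l(-15)) + t = (-16432 - 48) + 12684 = -16480 + 12684 = -3796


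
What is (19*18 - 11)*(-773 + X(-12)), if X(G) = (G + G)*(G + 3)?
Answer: -184367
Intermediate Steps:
X(G) = 2*G*(3 + G) (X(G) = (2*G)*(3 + G) = 2*G*(3 + G))
(19*18 - 11)*(-773 + X(-12)) = (19*18 - 11)*(-773 + 2*(-12)*(3 - 12)) = (342 - 11)*(-773 + 2*(-12)*(-9)) = 331*(-773 + 216) = 331*(-557) = -184367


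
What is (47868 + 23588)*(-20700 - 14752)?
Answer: -2533258112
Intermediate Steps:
(47868 + 23588)*(-20700 - 14752) = 71456*(-35452) = -2533258112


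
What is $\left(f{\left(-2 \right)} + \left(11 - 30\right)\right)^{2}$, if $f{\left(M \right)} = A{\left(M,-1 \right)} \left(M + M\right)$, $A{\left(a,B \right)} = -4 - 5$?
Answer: $289$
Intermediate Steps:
$A{\left(a,B \right)} = -9$ ($A{\left(a,B \right)} = -4 - 5 = -9$)
$f{\left(M \right)} = - 18 M$ ($f{\left(M \right)} = - 9 \left(M + M\right) = - 9 \cdot 2 M = - 18 M$)
$\left(f{\left(-2 \right)} + \left(11 - 30\right)\right)^{2} = \left(\left(-18\right) \left(-2\right) + \left(11 - 30\right)\right)^{2} = \left(36 - 19\right)^{2} = 17^{2} = 289$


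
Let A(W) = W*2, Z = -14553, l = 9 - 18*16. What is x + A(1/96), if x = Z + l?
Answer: -711935/48 ≈ -14832.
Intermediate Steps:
l = -279 (l = 9 - 288 = -279)
x = -14832 (x = -14553 - 279 = -14832)
A(W) = 2*W
x + A(1/96) = -14832 + 2/96 = -14832 + 2*(1/96) = -14832 + 1/48 = -711935/48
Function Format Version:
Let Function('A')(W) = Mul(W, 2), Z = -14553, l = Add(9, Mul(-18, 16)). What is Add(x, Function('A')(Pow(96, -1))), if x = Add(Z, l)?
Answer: Rational(-711935, 48) ≈ -14832.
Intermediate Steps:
l = -279 (l = Add(9, -288) = -279)
x = -14832 (x = Add(-14553, -279) = -14832)
Function('A')(W) = Mul(2, W)
Add(x, Function('A')(Pow(96, -1))) = Add(-14832, Mul(2, Pow(96, -1))) = Add(-14832, Mul(2, Rational(1, 96))) = Add(-14832, Rational(1, 48)) = Rational(-711935, 48)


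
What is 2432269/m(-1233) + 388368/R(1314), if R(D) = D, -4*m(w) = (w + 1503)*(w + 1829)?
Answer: 690446843/2936790 ≈ 235.10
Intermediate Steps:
m(w) = -(1503 + w)*(1829 + w)/4 (m(w) = -(w + 1503)*(w + 1829)/4 = -(1503 + w)*(1829 + w)/4)
2432269/m(-1233) + 388368/R(1314) = 2432269/(-2748987/4 - 833*(-1233) - 1/4*(-1233)**2) + 388368/1314 = 2432269/(-2748987/4 + 1027089 - 1/4*1520289) + 388368*(1/1314) = 2432269/(-2748987/4 + 1027089 - 1520289/4) + 21576/73 = 2432269/(-40230) + 21576/73 = 2432269*(-1/40230) + 21576/73 = -2432269/40230 + 21576/73 = 690446843/2936790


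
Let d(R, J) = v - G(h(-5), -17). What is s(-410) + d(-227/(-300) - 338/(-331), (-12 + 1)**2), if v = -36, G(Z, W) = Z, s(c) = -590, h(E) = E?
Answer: -621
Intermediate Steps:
d(R, J) = -31 (d(R, J) = -36 - 1*(-5) = -36 + 5 = -31)
s(-410) + d(-227/(-300) - 338/(-331), (-12 + 1)**2) = -590 - 31 = -621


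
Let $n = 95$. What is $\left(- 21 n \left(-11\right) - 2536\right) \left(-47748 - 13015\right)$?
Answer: $-1179349067$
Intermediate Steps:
$\left(- 21 n \left(-11\right) - 2536\right) \left(-47748 - 13015\right) = \left(\left(-21\right) 95 \left(-11\right) - 2536\right) \left(-47748 - 13015\right) = \left(\left(-1995\right) \left(-11\right) - 2536\right) \left(-60763\right) = \left(21945 - 2536\right) \left(-60763\right) = 19409 \left(-60763\right) = -1179349067$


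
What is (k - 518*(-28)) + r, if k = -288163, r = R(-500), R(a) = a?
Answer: -274159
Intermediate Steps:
r = -500
(k - 518*(-28)) + r = (-288163 - 518*(-28)) - 500 = (-288163 + 14504) - 500 = -273659 - 500 = -274159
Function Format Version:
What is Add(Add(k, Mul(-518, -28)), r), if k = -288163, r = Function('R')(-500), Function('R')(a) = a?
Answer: -274159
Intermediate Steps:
r = -500
Add(Add(k, Mul(-518, -28)), r) = Add(Add(-288163, Mul(-518, -28)), -500) = Add(Add(-288163, 14504), -500) = Add(-273659, -500) = -274159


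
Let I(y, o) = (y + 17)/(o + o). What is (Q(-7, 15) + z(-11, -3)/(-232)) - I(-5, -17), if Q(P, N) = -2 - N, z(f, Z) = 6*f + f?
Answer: -64347/3944 ≈ -16.315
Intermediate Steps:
z(f, Z) = 7*f
I(y, o) = (17 + y)/(2*o) (I(y, o) = (17 + y)/((2*o)) = (17 + y)*(1/(2*o)) = (17 + y)/(2*o))
(Q(-7, 15) + z(-11, -3)/(-232)) - I(-5, -17) = ((-2 - 1*15) + (7*(-11))/(-232)) - (17 - 5)/(2*(-17)) = ((-2 - 15) - 77*(-1/232)) - (-1)*12/(2*17) = (-17 + 77/232) - 1*(-6/17) = -3867/232 + 6/17 = -64347/3944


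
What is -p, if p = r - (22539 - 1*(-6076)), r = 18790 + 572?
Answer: 9253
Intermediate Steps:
r = 19362
p = -9253 (p = 19362 - (22539 - 1*(-6076)) = 19362 - (22539 + 6076) = 19362 - 1*28615 = 19362 - 28615 = -9253)
-p = -1*(-9253) = 9253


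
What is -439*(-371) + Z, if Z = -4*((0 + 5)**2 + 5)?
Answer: 162749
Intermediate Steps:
Z = -120 (Z = -4*(5**2 + 5) = -4*(25 + 5) = -4*30 = -120)
-439*(-371) + Z = -439*(-371) - 120 = 162869 - 120 = 162749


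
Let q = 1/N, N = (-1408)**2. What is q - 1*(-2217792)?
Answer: 4396692799489/1982464 ≈ 2.2178e+6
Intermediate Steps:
N = 1982464
q = 1/1982464 ≈ 5.0442e-7
q - 1*(-2217792) = 1/1982464 - 1*(-2217792) = 1/1982464 + 2217792 = 4396692799489/1982464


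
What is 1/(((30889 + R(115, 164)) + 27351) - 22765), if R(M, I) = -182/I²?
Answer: 13448/477067709 ≈ 2.8189e-5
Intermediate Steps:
R(M, I) = -182/I²
1/(((30889 + R(115, 164)) + 27351) - 22765) = 1/(((30889 - 182/164²) + 27351) - 22765) = 1/(((30889 - 182*1/26896) + 27351) - 22765) = 1/(((30889 - 91/13448) + 27351) - 22765) = 1/((415395181/13448 + 27351) - 22765) = 1/(783211429/13448 - 22765) = 1/(477067709/13448) = 13448/477067709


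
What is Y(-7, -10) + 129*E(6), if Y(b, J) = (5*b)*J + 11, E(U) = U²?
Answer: 5005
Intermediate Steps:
Y(b, J) = 11 + 5*J*b (Y(b, J) = 5*J*b + 11 = 11 + 5*J*b)
Y(-7, -10) + 129*E(6) = (11 + 5*(-10)*(-7)) + 129*6² = (11 + 350) + 129*36 = 361 + 4644 = 5005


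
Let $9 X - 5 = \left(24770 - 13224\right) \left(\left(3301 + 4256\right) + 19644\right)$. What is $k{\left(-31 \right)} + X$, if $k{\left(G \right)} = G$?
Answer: $\frac{314062472}{9} \approx 3.4896 \cdot 10^{7}$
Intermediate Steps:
$X = \frac{314062751}{9}$ ($X = \frac{5}{9} + \frac{\left(24770 - 13224\right) \left(\left(3301 + 4256\right) + 19644\right)}{9} = \frac{5}{9} + \frac{11546 \left(7557 + 19644\right)}{9} = \frac{5}{9} + \frac{11546 \cdot 27201}{9} = \frac{5}{9} + \frac{1}{9} \cdot 314062746 = \frac{5}{9} + \frac{104687582}{3} = \frac{314062751}{9} \approx 3.4896 \cdot 10^{7}$)
$k{\left(-31 \right)} + X = -31 + \frac{314062751}{9} = \frac{314062472}{9}$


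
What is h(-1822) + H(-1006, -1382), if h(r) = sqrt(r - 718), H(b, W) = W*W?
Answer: 1909924 + 2*I*sqrt(635) ≈ 1.9099e+6 + 50.398*I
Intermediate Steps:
H(b, W) = W**2
h(r) = sqrt(-718 + r)
h(-1822) + H(-1006, -1382) = sqrt(-718 - 1822) + (-1382)**2 = sqrt(-2540) + 1909924 = 2*I*sqrt(635) + 1909924 = 1909924 + 2*I*sqrt(635)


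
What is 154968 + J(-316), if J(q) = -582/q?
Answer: 24485235/158 ≈ 1.5497e+5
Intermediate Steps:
154968 + J(-316) = 154968 - 582/(-316) = 154968 - 582*(-1/316) = 154968 + 291/158 = 24485235/158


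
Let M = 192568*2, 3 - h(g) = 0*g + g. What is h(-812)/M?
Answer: 815/385136 ≈ 0.0021161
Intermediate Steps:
h(g) = 3 - g (h(g) = 3 - (0*g + g) = 3 - (0 + g) = 3 - g)
M = 385136
h(-812)/M = (3 - 1*(-812))/385136 = (3 + 812)*(1/385136) = 815*(1/385136) = 815/385136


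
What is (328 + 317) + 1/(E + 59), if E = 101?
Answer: 103201/160 ≈ 645.01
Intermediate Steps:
(328 + 317) + 1/(E + 59) = (328 + 317) + 1/(101 + 59) = 645 + 1/160 = 103201/160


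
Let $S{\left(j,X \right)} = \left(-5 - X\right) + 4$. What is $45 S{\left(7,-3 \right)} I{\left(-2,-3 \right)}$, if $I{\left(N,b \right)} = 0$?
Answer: $0$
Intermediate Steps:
$S{\left(j,X \right)} = -1 - X$
$45 S{\left(7,-3 \right)} I{\left(-2,-3 \right)} = 45 \left(-1 - -3\right) 0 = 45 \left(-1 + 3\right) 0 = 45 \cdot 2 \cdot 0 = 90 \cdot 0 = 0$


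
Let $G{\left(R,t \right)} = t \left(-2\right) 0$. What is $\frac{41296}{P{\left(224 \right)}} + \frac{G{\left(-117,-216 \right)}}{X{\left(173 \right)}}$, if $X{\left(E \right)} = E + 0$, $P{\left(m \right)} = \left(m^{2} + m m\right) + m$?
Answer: $\frac{2581}{6286} \approx 0.41059$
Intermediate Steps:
$P{\left(m \right)} = m + 2 m^{2}$ ($P{\left(m \right)} = \left(m^{2} + m^{2}\right) + m = 2 m^{2} + m = m + 2 m^{2}$)
$G{\left(R,t \right)} = 0$ ($G{\left(R,t \right)} = - 2 t 0 = 0$)
$X{\left(E \right)} = E$
$\frac{41296}{P{\left(224 \right)}} + \frac{G{\left(-117,-216 \right)}}{X{\left(173 \right)}} = \frac{41296}{224 \left(1 + 2 \cdot 224\right)} + \frac{0}{173} = \frac{41296}{224 \left(1 + 448\right)} + 0 \cdot \frac{1}{173} = \frac{41296}{224 \cdot 449} + 0 = \frac{41296}{100576} + 0 = 41296 \cdot \frac{1}{100576} + 0 = \frac{2581}{6286} + 0 = \frac{2581}{6286}$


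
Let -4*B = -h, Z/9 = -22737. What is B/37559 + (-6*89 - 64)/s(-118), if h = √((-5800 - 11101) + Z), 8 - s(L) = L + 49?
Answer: -598/77 + I*√221534/150236 ≈ -7.7662 + 0.0031329*I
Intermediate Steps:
s(L) = -41 - L (s(L) = 8 - (L + 49) = 8 - (49 + L) = 8 + (-49 - L) = -41 - L)
Z = -204633 (Z = 9*(-22737) = -204633)
h = I*√221534 (h = √((-5800 - 11101) - 204633) = √(-16901 - 204633) = √(-221534) = I*√221534 ≈ 470.67*I)
B = I*√221534/4 (B = -(-1)*I*√221534/4 = I*√221534/4 ≈ 117.67*I)
B/37559 + (-6*89 - 64)/s(-118) = (I*√221534/4)/37559 + (-6*89 - 64)/(-41 - 1*(-118)) = (I*√221534/4)*(1/37559) + (-534 - 64)/(-41 + 118) = I*√221534/150236 - 598/77 = -598/77 + I*√221534/150236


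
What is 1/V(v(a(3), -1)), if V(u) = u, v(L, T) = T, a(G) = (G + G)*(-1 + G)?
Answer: -1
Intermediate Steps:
a(G) = 2*G*(-1 + G) (a(G) = (2*G)*(-1 + G) = 2*G*(-1 + G))
1/V(v(a(3), -1)) = 1/(-1) = -1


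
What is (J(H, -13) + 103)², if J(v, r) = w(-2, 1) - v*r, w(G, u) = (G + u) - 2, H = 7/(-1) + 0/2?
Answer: 81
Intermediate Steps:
H = -7 (H = 7*(-1) + 0*(½) = -7 + 0 = -7)
w(G, u) = -2 + G + u
J(v, r) = -3 - r*v (J(v, r) = (-2 - 2 + 1) - v*r = -3 - r*v)
(J(H, -13) + 103)² = ((-3 - 1*(-13)*(-7)) + 103)² = ((-3 - 91) + 103)² = (-94 + 103)² = 9² = 81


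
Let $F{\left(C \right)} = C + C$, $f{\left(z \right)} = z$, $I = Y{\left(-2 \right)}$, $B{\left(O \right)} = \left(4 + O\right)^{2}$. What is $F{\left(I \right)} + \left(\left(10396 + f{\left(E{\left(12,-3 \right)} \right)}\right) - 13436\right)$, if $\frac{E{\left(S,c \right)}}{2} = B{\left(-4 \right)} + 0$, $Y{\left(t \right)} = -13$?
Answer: $-3066$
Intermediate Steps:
$I = -13$
$E{\left(S,c \right)} = 0$ ($E{\left(S,c \right)} = 2 \left(\left(4 - 4\right)^{2} + 0\right) = 2 \left(0^{2} + 0\right) = 2 \left(0 + 0\right) = 2 \cdot 0 = 0$)
$F{\left(C \right)} = 2 C$
$F{\left(I \right)} + \left(\left(10396 + f{\left(E{\left(12,-3 \right)} \right)}\right) - 13436\right) = 2 \left(-13\right) + \left(\left(10396 + 0\right) - 13436\right) = -26 + \left(10396 - 13436\right) = -26 - 3040 = -3066$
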